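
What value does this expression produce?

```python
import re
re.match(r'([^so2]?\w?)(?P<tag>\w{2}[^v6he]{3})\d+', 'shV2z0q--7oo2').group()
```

This matches optionally any character except [so2], then optionally a word character (captured); then exactly 2 of a word character, then exactly 3 of any character except [v6he] (captured as 'tag'); then one or more of a digit.
`re.match` won't scan ahead — the pattern has to work from the very first character.
The match spans [0:6] → 'shV2z0'.
Captured: group 1 = '', group 2 = 'shV2z'.

'shV2z0'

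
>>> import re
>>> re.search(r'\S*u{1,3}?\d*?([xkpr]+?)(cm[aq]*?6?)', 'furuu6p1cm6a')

None

Pattern: zero or more of a non-whitespace character, then 1 to 3 of the literal 'u' (lazy), then zero or more of a digit (lazy); then one or more of one of [xkpr] (lazy) (captured); then the literal 'cm', then zero or more of one of [aq] (lazy), then optionally a literal '6' (captured).
Unlike `match`, `search` isn't anchored — it looks for the pattern anywhere in the string.
Here no position works, so the call returns None.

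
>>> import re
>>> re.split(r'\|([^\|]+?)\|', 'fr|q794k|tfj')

Matches to split on: at [2:9] → '|q794k|'.
`re.split` interleaves the captured-group text with the surrounding fragments.

['fr', 'q794k', 'tfj']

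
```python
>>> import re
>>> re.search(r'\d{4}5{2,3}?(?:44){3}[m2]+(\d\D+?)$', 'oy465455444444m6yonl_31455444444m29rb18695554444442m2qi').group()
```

Pattern: exactly 4 of a digit, then 2 to 3 of a literal '5' (lazy); then the literal '44' repeated 3 times, then one or more of one of [m2]; then a digit, then one or more of a non-digit (lazy) (captured); then anchored at the end.
`re.search` tries every starting position until one works.
The match spans [37:55] → '18695554444442m2qi'.
Captured: group 1 = '2qi'.

'18695554444442m2qi'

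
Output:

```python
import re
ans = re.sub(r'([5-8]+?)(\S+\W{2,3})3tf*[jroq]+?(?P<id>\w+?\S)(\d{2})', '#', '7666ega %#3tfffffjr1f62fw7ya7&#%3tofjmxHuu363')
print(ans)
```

Each match is replaced by '#'.

#fw#3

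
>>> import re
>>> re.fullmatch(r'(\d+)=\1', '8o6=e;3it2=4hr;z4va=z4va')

None

`re.fullmatch` is like wrapping the pattern in `^…$` (in single-line mode).
Here there's no way to consume every character, so the call returns None.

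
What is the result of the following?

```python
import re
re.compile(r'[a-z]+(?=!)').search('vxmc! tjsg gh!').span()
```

The `(?=…)`/`(?<=…)` assertion just peeks at neighbouring text; it doesn't advance the match position.
`search` walks the string left to right and returns the first match it finds.
The match spans [0:4] → 'vxmc'.

(0, 4)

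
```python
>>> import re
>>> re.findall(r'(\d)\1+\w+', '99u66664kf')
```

After group 1 captures some text, `\1` only succeeds where that same text appears again.
One capturing group, so `findall` returns just the captured substring from the one match — 1 in all.

['9']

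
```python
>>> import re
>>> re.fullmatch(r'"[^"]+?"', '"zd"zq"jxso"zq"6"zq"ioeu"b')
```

None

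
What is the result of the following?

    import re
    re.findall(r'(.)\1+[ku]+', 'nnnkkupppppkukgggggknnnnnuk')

['n', 'p', 'g', 'n']

A backreference is literal: `\1` must see the identical characters the first group matched.
Walking the string: at [0:6] match 'nnnkku', group 1 = 'n'; at [6:14] match 'pppppkuk', group 1 = 'p'; at [14:20] match 'gggggk', group 1 = 'g'; at [20:27] match 'nnnnnuk', group 1 = 'n'.
Because there's exactly one group, `findall` drops the full match and keeps group 1 from each hit.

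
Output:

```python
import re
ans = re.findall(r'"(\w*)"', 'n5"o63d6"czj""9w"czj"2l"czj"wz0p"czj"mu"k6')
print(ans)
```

['o63d6', '', 'czj', 'czj', 'czj']

Walking the string: at [2:9] match '"o63d6"', group 1 = 'o63d6'; at [12:14] match '""', group 1 = ''; at [16:21] match '"czj"', group 1 = 'czj'; at [23:28] match '"czj"', group 1 = 'czj'; at [32:37] match '"czj"', group 1 = 'czj'.
One capturing group, so `findall` returns just the captured substring from each match — 5 in all.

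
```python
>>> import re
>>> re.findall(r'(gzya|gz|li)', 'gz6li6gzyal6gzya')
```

`|` is ordered: at each position the engine commits to the first alternative that works.
Matches: at [0:2] match 'gz', group 1 = 'gz'; at [3:5] match 'li', group 1 = 'li'; at [6:10] match 'gzya', group 1 = 'gzya'; at [12:16] match 'gzya', group 1 = 'gzya'.
With a single group, `findall` returns only what that group captured — 4 items.

['gz', 'li', 'gzya', 'gzya']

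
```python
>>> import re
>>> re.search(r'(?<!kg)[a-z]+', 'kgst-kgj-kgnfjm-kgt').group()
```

The negative lookahead/lookbehind blocks any match where the forbidden context is present.
The match spans [0:4] → 'kgst'.

'kgst'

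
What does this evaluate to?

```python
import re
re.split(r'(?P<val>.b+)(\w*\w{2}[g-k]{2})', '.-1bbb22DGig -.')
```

['.-', '1bbb', '22DGig', ' -.']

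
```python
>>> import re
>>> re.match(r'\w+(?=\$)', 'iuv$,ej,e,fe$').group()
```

`match` is anchored at position 0; if the pattern doesn't fit there, it returns None.
The match spans [0:3] → 'iuv'.

'iuv'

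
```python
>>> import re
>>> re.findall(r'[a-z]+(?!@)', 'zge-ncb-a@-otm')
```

['zge', 'ncb', 'otm']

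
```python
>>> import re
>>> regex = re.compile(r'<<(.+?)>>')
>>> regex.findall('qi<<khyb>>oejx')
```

['khyb']

Walking the string: at [2:10] match '<<khyb>>', group 1 = 'khyb'.
With a single group, `findall` returns only what that group captured — 1 item.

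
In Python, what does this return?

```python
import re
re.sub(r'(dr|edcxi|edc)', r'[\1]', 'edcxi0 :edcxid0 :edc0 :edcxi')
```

`|` is ordered: at each position the engine commits to the first alternative that works.
Matches: at [0:5] → 'edcxi'; at [8:13] → 'edcxi'; at [17:20] → 'edc'; at [23:28] → 'edcxi'.
Each match is replaced using the text its own group 1 captured.

'[edcxi]0 :[edcxi]d0 :[edc]0 :[edcxi]'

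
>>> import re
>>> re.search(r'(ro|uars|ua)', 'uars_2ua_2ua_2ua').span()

(0, 4)

The regex engine tests alternatives in the order written; an earlier branch that matches wins even if a later one would match more.
The match spans [0:4] → 'uars'.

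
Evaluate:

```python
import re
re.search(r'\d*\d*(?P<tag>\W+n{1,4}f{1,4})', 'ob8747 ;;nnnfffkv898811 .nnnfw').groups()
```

This matches zero or more of a digit; then zero or more of a digit; then one or more of a non-word character, then 1 to 4 of the literal 'n', then 1 to 4 of a literal 'f' (captured as 'tag').
Unlike `match`, `search` isn't anchored — it looks for the pattern anywhere in the string.
The match spans [2:15] → '8747 ;;nnnfff'.
Captured: group 1 = ' ;;nnnfff'.

(' ;;nnnfff',)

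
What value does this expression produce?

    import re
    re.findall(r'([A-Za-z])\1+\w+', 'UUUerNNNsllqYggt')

['U']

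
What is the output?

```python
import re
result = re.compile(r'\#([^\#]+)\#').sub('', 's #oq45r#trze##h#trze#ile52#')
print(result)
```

Matches: at [2:9] → '#oq45r#'; at [14:17] → '#h#'; at [21:28] → '#ile52#'.
Every occurrence is swapped for ''.

s trze#trze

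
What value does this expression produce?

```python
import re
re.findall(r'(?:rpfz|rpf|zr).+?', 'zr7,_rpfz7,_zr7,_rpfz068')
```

Alternation tries branches left to right and keeps the first one that lets the overall match succeed at that position.
`findall` yields the raw match text (4 of them) because the pattern has no groups.

['zr7', 'rpfz7', 'zr7', 'rpfz0']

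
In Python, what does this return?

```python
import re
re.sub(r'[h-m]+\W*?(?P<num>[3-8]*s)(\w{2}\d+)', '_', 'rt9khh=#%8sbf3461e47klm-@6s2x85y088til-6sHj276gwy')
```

'rt9_e47_y088t_gwy'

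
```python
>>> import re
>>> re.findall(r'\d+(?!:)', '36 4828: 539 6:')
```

The negative lookaround is zero-width — it rules out positions where the adjacent text would match, without consuming anything.
Scanning left to right: at [0:2] → '36'; at [3:6] → '482'; at [9:12] → '539'.
No capturing groups, so `findall` returns the 3 full match strings.

['36', '482', '539']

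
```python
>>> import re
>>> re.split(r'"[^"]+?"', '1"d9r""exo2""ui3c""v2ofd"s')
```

Matches to split on: at [1:6] → '"d9r"'; at [6:12] → '"exo2"'; at [12:18] → '"ui3c"'; at [18:25] → '"v2ofd"'.
Each match becomes a cut point; 5 segments remain.

['1', '', '', '', 's']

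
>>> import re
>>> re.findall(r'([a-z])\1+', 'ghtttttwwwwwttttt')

['t', 'w', 't']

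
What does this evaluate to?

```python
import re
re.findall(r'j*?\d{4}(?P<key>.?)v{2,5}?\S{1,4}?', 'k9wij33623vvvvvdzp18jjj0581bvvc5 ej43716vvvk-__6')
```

['3', 'b', '6']

This matches zero or more of the literal 'j' (lazy), then exactly 4 of a digit; then optionally any character (captured as 'key'); then 2 to 5 of a literal 'v' (lazy), then 1 to 4 of a non-whitespace character (lazy).
One capturing group, so `findall` returns just the captured substring from each match — 3 in all.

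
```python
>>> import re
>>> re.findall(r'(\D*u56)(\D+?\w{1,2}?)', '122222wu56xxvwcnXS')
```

Pattern: zero or more of a non-digit, then the literal 'u56' (captured); then one or more of a non-digit (lazy), then 1 to 2 of a word character (lazy) (captured).
A non-greedy quantifier consumes as few characters as it can — just enough that the remainder of the pattern still matches from where it stops; whatever follows it matches normally.
Matches: at [6:12] match 'wu56xx', groups = ('wu56', 'xx').
`findall` packs the 2 group values into a tuple for every match.

[('wu56', 'xx')]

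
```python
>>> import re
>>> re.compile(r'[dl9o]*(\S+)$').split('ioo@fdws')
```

['', 'ioo@fdws', '']

This matches zero or more of one of [dl9o]; then one or more of a non-whitespace character (captured); then anchored at the end.
Matches to split on: at [0:8] → 'ioo@fdws'.
Because the pattern has a capturing group, `split` also inserts each captured text between the pieces.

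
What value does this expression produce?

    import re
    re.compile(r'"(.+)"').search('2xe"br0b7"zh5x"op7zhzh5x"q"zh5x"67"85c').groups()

('br0b7"zh5x"op7zhzh5x"q"zh5x"67',)

Unlike `match`, `search` isn't anchored — it looks for the pattern anywhere in the string.
The match spans [3:35] → '"br0b7"zh5x"op7zhzh5x"q"zh5x"67"'.
Captured: group 1 = 'br0b7"zh5x"op7zhzh5x"q"zh5x"67'.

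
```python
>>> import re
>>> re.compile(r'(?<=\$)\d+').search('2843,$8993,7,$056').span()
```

(6, 10)

The lookaround is zero-width — it requires the adjacent text to match without consuming it, so the asserted text isn't part of the match.
The match spans [6:10] → '8993'.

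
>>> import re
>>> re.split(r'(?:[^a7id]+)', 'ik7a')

['i', '7a']

Each match becomes a cut point; 2 segments remain.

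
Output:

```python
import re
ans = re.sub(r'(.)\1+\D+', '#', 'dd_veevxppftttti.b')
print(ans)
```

A backreference is literal: `\1` must see the identical characters the first group matched.
`sub` substitutes '#' at each match site.

#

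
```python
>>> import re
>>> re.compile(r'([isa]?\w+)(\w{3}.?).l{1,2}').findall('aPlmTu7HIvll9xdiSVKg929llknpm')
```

[('aPlmTu7HIvll9xdiSVKg', '929')]

Pattern: optionally one of [isa], then one or more of a word character (captured); then exactly 3 of a word character, then optionally any character (captured); then any character, then 1 to 2 of the literal 'l'.
Walking the string: at [0:25] match 'aPlmTu7HIvll9xdiSVKg929ll', groups = ('aPlmTu7HIvll9xdiSVKg', '929').
2 groups means the one result is a tuple of 2 captured strings — 1 here.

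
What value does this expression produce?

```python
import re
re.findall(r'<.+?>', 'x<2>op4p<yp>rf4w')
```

['<2>', '<yp>']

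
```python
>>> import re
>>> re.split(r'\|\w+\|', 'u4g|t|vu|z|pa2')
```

['u4g', 'vu', 'pa2']

Matches to split on: at [3:6] → '|t|'; at [8:11] → '|z|'.
Each match becomes a cut point; 3 segments remain.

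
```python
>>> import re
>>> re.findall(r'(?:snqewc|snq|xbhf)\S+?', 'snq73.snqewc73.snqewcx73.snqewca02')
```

Branches in `(...|...)` are attempted left-to-right; the first branch that allows the whole pattern to succeed is taken.
Since nothing is captured, `findall` lists the 4 matched substrings directly.

['snq7', 'snqewc7', 'snqewcx', 'snqewca']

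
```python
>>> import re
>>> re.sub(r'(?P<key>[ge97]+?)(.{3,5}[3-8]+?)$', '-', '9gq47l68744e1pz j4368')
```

Pattern: one or more of one of [ge97] (lazy) (captured as 'key'); then 3 to 5 of any character, then one or more of a character in [3-8] (lazy) (captured); then anchored at the end.
Matches: at [11:21] → 'e1pz j4368'.
Every occurrence is swapped for '-'.

'9gq47l68744-'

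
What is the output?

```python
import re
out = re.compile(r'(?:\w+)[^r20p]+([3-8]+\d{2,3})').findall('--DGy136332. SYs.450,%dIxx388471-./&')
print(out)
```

`findall` collects group 1 from each match (2 total).

['450', '471']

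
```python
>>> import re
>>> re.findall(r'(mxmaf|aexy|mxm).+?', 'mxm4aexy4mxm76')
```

['mxm', 'aexy', 'mxm']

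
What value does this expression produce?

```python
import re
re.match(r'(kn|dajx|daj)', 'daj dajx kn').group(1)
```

'daj'

The match spans [0:3] → 'daj'.
Captured: group 1 = 'daj'.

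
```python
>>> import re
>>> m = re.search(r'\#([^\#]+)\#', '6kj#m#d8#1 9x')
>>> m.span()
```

(3, 6)

The match spans [3:6] → '#m#'.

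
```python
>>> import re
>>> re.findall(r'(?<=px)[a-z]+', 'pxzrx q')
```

Lookahead/lookbehind check context without consuming it, so the matched span excludes the asserted characters.
Matches: at [2:5] → 'zrx'.
Since nothing is captured, `findall` lists the 1 matched substring directly.

['zrx']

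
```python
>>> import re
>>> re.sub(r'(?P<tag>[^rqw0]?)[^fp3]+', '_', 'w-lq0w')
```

The pattern matches optionally any character except [rqw0] (captured as 'tag'); then one or more of any character except [fp3].
Matches: at [0:6] → 'w-lq0w'.
Every occurrence is swapped for '_'.

'_'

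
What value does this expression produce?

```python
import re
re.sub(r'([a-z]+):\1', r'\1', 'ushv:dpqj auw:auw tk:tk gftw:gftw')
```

After group 1 captures some text, `\1` only succeeds where that same text appears again.
Matches: at [10:17] → 'auw:auw'; at [18:23] → 'tk:tk'; at [24:33] → 'gftw:gftw'.
The replacement refers to a captured group, so each match is rewritten using its own captured text.

'ushv:dpqj auw tk gftw'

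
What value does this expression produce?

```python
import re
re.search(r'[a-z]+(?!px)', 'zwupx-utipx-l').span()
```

(0, 5)

The negative lookahead/lookbehind blocks any match where the forbidden context is present.
The match spans [0:5] → 'zwupx'.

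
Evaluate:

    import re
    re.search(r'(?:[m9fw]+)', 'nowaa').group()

'w'

The pattern matches one or more of one of [m9fw] (non-capturing group).
The match spans [2:3] → 'w'.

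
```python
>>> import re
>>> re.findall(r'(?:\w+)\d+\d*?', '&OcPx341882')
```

Pattern: one or more of a word character (non-capturing group); then one or more of a digit, then zero or more of a digit (lazy).
Matches: at [1:11] → 'OcPx341882'.
`findall` yields the raw match text (1 of them) because the pattern has no groups.

['OcPx341882']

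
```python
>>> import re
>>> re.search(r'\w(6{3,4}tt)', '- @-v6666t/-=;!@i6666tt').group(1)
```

'6666tt'

Pattern: a word character; then 3 to 4 of the literal '6', then the literal 'tt' (captured).
`search` walks the string left to right and returns the first match it finds.
The match spans [16:23] → 'i6666tt'.
Captured: group 1 = '6666tt'.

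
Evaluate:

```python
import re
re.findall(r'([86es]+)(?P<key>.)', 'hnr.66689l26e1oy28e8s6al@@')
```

[('6668', '9'), ('6e', '1'), ('8e8s6', 'a')]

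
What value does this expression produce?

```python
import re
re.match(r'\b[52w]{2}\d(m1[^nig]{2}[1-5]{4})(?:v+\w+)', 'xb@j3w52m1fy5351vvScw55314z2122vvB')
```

None

`re.match` only tries the pattern at the start of the string.
Here position 0 doesn't satisfy it, so the call returns None.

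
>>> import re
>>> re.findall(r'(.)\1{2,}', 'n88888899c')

['8']

`\1` has to match the exact text group 1 already captured.
Scanning left to right: at [1:7] match '888888', group 1 = '8'.
With a single group, `findall` returns only what that group captured — 1 item.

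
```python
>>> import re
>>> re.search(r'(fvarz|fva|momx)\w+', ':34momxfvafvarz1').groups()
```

('momx',)

`search` walks the string left to right and returns the first match it finds.
The match spans [3:16] → 'momxfvafvarz1'.
Captured: group 1 = 'momx'.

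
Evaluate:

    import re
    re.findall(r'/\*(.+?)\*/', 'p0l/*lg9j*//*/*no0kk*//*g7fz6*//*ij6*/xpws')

['lg9j', '/*no0kk', 'g7fz6', 'ij6']

Lazy quantifiers expand one character at a time until the remainder of the pattern can match.
Matches: at [3:11] match '/*lg9j*/', group 1 = 'lg9j'; at [11:22] match '/*/*no0kk*/', group 1 = '/*no0kk'; at [22:31] match '/*g7fz6*/', group 1 = 'g7fz6'; at [31:38] match '/*ij6*/', group 1 = 'ij6'.
One capturing group, so `findall` returns just the captured substring from each match — 4 in all.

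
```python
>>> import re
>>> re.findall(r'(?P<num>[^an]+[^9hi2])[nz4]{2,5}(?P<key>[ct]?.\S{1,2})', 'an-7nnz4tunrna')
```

[('-7n', 'tunr')]

`findall` packs the 2 group values into a tuple for every match.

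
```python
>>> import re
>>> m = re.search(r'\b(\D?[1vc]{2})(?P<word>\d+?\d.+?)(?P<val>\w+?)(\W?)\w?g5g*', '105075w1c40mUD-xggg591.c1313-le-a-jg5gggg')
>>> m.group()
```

Pattern: a word boundary (`\b`, zero-width); then optionally a non-digit, then exactly 2 of one of [1vc] (captured); then one or more of a digit (lazy), then a digit, then one or more of any character (lazy) (captured as 'word'); then one or more of a word character (lazy) (captured as 'val'); then optionally a non-word character (captured); then optionally a word character, then the literal 'g5', then zero or more of the literal 'g'.
`re.search` scans for the first position where the pattern succeeds.
The match spans [22:41] → '.c1313-le-a-jg5gggg'.
Captured: group 1 = '.c1', group 2 = '313-le-', group 3 = 'a', group 4 = '-'.

'.c1313-le-a-jg5gggg'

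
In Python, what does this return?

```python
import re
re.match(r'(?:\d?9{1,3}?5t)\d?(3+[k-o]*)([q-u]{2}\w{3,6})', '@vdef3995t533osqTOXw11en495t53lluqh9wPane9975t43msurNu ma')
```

None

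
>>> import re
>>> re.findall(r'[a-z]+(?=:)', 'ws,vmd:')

['vmd']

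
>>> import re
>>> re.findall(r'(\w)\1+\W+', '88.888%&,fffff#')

['8', '8', 'f']

The backreference `\1` re-matches whatever the first group consumed, character for character.
Scanning left to right: at [0:3] match '88.', group 1 = '8'; at [3:9] match '888%&,', group 1 = '8'; at [9:15] match 'fffff#', group 1 = 'f'.
Because there's exactly one group, `findall` drops the full match and keeps group 1 from each hit.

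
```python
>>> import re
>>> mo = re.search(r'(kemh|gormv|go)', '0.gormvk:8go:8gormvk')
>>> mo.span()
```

(2, 7)

Alternation isn't longest-match — the leftmost alternative that fits at this position is chosen.
`re.search` tries every starting position until one works.
The match spans [2:7] → 'gormv'.
Captured: group 1 = 'gormv'.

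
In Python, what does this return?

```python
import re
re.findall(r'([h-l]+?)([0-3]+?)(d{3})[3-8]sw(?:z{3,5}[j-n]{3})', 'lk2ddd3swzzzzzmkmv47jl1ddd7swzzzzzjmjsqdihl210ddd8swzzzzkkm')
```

This matches one or more of a character in [h-l] (lazy) (captured); then one or more of a character in [0-3] (lazy) (captured); then exactly 3 of a literal 'd' (captured); then a character in [3-8], then the literal 'sw'; then 3 to 5 of a literal 'z', then exactly 3 of a character in [j-n] (non-capturing group).
Matches: at [0:17] match 'lk2ddd3swzzzzzmkm', groups = ('lk', '2', 'ddd'); at [20:37] match 'jl1ddd7swzzzzzjmj', groups = ('jl', '1', 'ddd'); at [40:59] match 'ihl210ddd8swzzzzkkm', groups = ('ihl', '210', 'ddd').
Multiple groups make `findall` return tuples — one 3-tuple for each match.

[('lk', '2', 'ddd'), ('jl', '1', 'ddd'), ('ihl', '210', 'ddd')]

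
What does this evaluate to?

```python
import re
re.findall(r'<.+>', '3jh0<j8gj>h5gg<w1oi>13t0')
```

['<j8gj>h5gg<w1oi>']

Scanning left to right: at [4:20] → '<j8gj>h5gg<w1oi>'.
No capturing groups, so `findall` returns the 1 full match string.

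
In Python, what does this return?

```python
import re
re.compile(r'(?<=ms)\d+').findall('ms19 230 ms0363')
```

['19', '0363']

The lookaround is zero-width — it requires the adjacent text to match without consuming it, so the asserted text isn't part of the match.
`findall` yields the raw match text (2 of them) because the pattern has no groups.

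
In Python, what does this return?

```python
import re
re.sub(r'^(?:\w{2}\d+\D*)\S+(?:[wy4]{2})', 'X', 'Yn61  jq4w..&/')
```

'X..&/'

This matches anchored at the start of the string; then exactly 2 of a word character, then one or more of a digit, then zero or more of a non-digit (non-capturing group); then one or more of a non-whitespace character; then exactly 2 of one of [wy4] (non-capturing group).
Matches: at [0:10] → 'Yn61  jq4w'.
Every occurrence is swapped for 'X'.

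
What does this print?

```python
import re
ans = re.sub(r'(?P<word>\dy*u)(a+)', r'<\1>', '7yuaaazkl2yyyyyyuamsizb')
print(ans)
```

Each match is replaced using the text its own group 1 captured.

<7yu>zkl<2yyyyyyu>msizb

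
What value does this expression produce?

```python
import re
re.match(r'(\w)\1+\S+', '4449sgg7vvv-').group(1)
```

The match spans [0:12] → '4449sgg7vvv-'.
Captured: group 1 = '4'.

'4'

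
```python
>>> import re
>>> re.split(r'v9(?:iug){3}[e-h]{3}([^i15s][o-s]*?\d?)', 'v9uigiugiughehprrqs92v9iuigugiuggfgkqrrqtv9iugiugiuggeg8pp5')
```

['v9uigiugiughehprrqs92v9iuigugiuggfgkqrrqt', '8', 'pp5']

Pattern: the literal 'v9', then the literal 'iug' repeated 3 times, then exactly 3 of a character in [e-h]; then any character except [i15s], then zero or more of a character in [o-s] (lazy), then optionally a digit (captured).
The `?` after the quantifier makes it lazy — it takes as little as possible before letting the rest of the pattern try.
Matches to split on: at [41:56] → 'v9iugiugiuggeg8'.
`re.split` interleaves the captured-group text with the surrounding fragments.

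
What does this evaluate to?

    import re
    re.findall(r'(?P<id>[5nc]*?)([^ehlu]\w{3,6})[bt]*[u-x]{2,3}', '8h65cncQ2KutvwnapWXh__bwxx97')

[('5', 'cncQ2Ku'), ('n', 'apWXh__')]

A non-greedy quantifier consumes as few characters as it can — just enough that the remainder of the pattern still matches from where it stops; whatever follows it matches normally.
With 2 capturing groups, `findall` returns a 2-tuple per match.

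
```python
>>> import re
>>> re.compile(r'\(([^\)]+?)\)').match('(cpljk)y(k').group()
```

'(cpljk)'

`re.match` only tries the pattern at the start of the string.
The match spans [0:7] → '(cpljk)'.
Captured: group 1 = 'cpljk'.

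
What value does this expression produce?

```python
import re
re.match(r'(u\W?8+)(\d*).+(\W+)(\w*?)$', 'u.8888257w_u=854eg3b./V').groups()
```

('u.8888', '257', '/', 'V')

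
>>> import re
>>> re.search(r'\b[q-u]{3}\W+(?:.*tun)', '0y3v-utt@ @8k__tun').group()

'utt@ @8k__tun'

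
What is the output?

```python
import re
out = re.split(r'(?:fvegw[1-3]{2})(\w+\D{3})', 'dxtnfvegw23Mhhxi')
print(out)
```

['dxtn', 'Mhhxi', '']

This matches the literal 'fve', then the literal 'gw', then exactly 2 of a character in [1-3] (non-capturing group); then one or more of a word character, then exactly 3 of a non-digit (captured).
Matches to split on: at [4:16] → 'fvegw23Mhhxi'.
`re.split` interleaves the captured-group text with the surrounding fragments.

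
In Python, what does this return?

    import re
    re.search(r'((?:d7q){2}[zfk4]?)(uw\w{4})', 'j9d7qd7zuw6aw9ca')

None

This matches the literal 'd7q' repeated 2 times, then optionally one of [zfk4] (captured); then the literal 'uw', then exactly 4 of a word character (captured).
`search` walks the string left to right and returns the first match it finds.
Here nothing in the string fits, so the call returns None.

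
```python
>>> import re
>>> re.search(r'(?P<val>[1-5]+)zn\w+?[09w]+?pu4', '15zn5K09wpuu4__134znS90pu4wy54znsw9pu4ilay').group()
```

'15zn5K09wpuu4__134znS90pu4'

This matches one or more of a character in [1-5] (captured as 'val'); then the literal 'zn', then one or more of a word character (lazy); then one or more of one of [09w] (lazy), then the literal 'pu4'.
Because the quantifier is non-greedy, it stops expanding at the earliest point where the rest of the pattern can succeed.
`re.search` scans for the first position where the pattern succeeds.
The match spans [0:26] → '15zn5K09wpuu4__134znS90pu4'.
Captured: group 1 = '15'.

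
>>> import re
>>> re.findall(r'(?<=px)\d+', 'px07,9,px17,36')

Lookahead/lookbehind check context without consuming it, so the matched span excludes the asserted characters.
Scanning left to right: at [2:4] → '07'; at [9:11] → '17'.
No capturing groups, so `findall` returns the 2 full match strings.

['07', '17']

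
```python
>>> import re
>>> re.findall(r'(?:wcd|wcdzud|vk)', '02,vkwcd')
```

Scanning left to right: at [3:5] → 'vk'; at [5:8] → 'wcd'.
Since nothing is captured, `findall` lists the 2 matched substrings directly.

['vk', 'wcd']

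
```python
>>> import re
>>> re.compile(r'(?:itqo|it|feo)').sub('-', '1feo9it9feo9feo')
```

Each match is replaced by '-'.

'1-9-9-9-'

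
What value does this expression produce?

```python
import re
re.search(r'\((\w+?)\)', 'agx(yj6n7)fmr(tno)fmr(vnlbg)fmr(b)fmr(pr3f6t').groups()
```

`re.search` tries every starting position until one works.
The match spans [3:10] → '(yj6n7)'.
Captured: group 1 = 'yj6n7'.

('yj6n7',)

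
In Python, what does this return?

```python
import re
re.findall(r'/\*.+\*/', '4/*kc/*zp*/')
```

Matches: at [1:11] → '/*kc/*zp*/'.
Since nothing is captured, `findall` lists the 1 matched substring directly.

['/*kc/*zp*/']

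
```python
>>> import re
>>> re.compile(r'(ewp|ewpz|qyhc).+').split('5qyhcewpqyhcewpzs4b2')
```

['5', 'qyhc', '']

Because the pattern has a capturing group, `split` also inserts each captured text between the pieces.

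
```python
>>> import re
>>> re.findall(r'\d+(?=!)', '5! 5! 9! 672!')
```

['5', '5', '9', '672']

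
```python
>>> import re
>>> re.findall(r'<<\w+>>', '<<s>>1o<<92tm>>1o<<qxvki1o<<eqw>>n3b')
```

Walking the string: at [0:5] → '<<s>>'; at [7:15] → '<<92tm>>'; at [26:33] → '<<eqw>>'.
With no groups in the pattern, `findall` gives back each whole match — 3 here.

['<<s>>', '<<92tm>>', '<<eqw>>']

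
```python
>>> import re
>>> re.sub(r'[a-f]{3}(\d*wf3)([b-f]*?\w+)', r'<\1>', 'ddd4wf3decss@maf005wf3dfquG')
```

'<4wf3>@maf005wf3dfquG'

The pattern matches exactly 3 of a character in [a-f]; then zero or more of a digit, then the literal 'wf3' (captured); then zero or more of a character in [b-f] (lazy), then one or more of a word character (captured).
Matches: at [0:12] → 'ddd4wf3decss'.
Each match is replaced using the text its own group 1 captured.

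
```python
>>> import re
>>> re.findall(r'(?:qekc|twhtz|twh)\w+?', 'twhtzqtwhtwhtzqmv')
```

['twhtzq', 'twht']

Alternation tries branches left to right and keeps the first one that lets the overall match succeed at that position.
With no groups in the pattern, `findall` gives back each whole match — 2 here.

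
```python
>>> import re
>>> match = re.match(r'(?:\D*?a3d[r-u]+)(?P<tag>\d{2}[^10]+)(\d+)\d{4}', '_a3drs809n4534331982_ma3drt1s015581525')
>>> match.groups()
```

('809n45343', '3')

This matches zero or more of a non-digit (lazy), then the literal 'a3d', then one or more of a character in [r-u] (non-capturing group); then exactly 2 of a digit, then one or more of any character except [10] (captured as 'tag'); then one or more of a digit (captured); then exactly 4 of a digit.
With `match`, the pattern is implicitly anchored at the beginning.
The match spans [0:20] → '_a3drs809n4534331982'.
Captured: group 1 = '809n45343', group 2 = '3'.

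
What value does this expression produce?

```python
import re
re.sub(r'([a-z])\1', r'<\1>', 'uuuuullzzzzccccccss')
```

After group 1 captures some text, `\1` only succeeds where that same text appears again.
`\1` in the replacement pulls in group 1's text for each match.

'<u><u>u<l><z><z><c><c><c><s>'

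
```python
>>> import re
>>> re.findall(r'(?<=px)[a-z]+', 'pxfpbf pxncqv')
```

['fpbf', 'ncqv']

The `(?=…)`/`(?<=…)` assertion just peeks at neighbouring text; it doesn't advance the match position.
Scanning left to right: at [2:6] → 'fpbf'; at [9:13] → 'ncqv'.
Since nothing is captured, `findall` lists the 2 matched substrings directly.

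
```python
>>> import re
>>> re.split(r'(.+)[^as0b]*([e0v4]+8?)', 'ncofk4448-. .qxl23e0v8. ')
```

Pattern: one or more of any character (captured); then zero or more of any character except [as0b]; then one or more of one of [e0v4], then optionally the literal '8' (captured).
Matches to split on: at [0:22] → 'ncofk4448-. .qxl23e0v8'.
Because the pattern has a capturing group, `split` also inserts each captured text between the pieces.

['', 'ncofk4448-. .qxl23e0', 'v8', '. ']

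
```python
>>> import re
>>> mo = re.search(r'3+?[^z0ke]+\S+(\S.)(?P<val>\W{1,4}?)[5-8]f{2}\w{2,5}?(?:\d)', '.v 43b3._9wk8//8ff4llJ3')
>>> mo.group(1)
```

'8/'

The match spans [4:23] → '3b3._9wk8//8ff4llJ3'.
Captured: group 1 = '8/', group 2 = '/'.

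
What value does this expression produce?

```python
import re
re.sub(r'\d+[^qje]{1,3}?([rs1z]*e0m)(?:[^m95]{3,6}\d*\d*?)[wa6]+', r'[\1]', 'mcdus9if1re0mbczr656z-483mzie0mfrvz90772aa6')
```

'mcdus[1re0m]z-[e0m]'

Pattern: one or more of a digit, then 1 to 3 of any character except [qje] (lazy); then zero or more of one of [rs1z], then the literal 'e0m' (captured); then 3 to 6 of any character except [m95], then zero or more of a digit, then zero or more of a digit (lazy) (non-capturing group); then one or more of one of [wa6].
`\1` in the replacement pulls in group 1's text for each match.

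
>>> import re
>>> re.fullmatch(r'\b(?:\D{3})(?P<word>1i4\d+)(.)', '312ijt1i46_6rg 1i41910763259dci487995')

None

Pattern: a word boundary (`\b`, zero-width); then exactly 3 of a non-digit (non-capturing group); then the literal '1i4', then one or more of a digit (captured as 'word'); then any character (captured).
`re.fullmatch` is like wrapping the pattern in `^…$` (in single-line mode).
Here the string isn't matched end-to-end, so the call returns None.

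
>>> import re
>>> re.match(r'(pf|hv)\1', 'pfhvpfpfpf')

None

The backreference `\1` re-matches whatever the first group consumed, character for character.
`match` is anchored at position 0; if the pattern doesn't fit there, it returns None.
Here position 0 doesn't satisfy it, so the call returns None.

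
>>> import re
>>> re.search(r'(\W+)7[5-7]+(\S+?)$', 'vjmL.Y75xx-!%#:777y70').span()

(10, 21)

The match spans [10:21] → '-!%#:777y70'.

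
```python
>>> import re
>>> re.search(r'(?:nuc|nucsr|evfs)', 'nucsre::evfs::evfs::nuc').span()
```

(0, 3)

Alternation tries branches left to right and keeps the first one that lets the overall match succeed at that position.
`re.search` scans for the first position where the pattern succeeds.
The match spans [0:3] → 'nuc'.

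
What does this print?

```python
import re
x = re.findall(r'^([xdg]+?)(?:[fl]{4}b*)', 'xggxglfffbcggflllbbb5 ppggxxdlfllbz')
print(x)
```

['xggxg']

`findall` collects group 1 from the one match (1 total).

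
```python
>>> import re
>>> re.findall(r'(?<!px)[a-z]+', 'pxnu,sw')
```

Because the assertion is negative and zero-width, positions next to the forbidden text are skipped.
`findall` yields the raw match text (2 of them) because the pattern has no groups.

['pxnu', 'sw']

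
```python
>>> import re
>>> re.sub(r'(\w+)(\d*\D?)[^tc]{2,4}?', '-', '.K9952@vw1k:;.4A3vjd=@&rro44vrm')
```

'.----'

This matches one or more of a word character (captured); then zero or more of a digit, then optionally a non-digit (captured); then 2 to 4 of any character except [tc] (lazy).
A non-greedy quantifier consumes as few characters as it can — just enough that the remainder of the pattern still matches from where it stops; whatever follows it matches normally.
Matches: at [1:9] → 'K9952@vw'; at [9:14] → '1k:;.'; at [14:23] → '4A3vjd=@&'; at [23:31] → 'rro44vrm'.
Every occurrence is swapped for '-'.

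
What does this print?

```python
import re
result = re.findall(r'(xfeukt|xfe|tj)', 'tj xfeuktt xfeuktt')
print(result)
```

['tj', 'xfeukt', 'xfeukt']

Alternation tries branches left to right and keeps the first one that lets the overall match succeed at that position.
Matches: at [0:2] match 'tj', group 1 = 'tj'; at [3:9] match 'xfeukt', group 1 = 'xfeukt'; at [11:17] match 'xfeukt', group 1 = 'xfeukt'.
With a single group, `findall` returns only what that group captured — 3 items.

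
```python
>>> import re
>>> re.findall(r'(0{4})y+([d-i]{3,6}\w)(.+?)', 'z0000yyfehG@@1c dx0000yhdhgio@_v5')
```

[('0000', 'fehG', '@'), ('0000', 'hdhgio', '@')]

The pattern matches exactly 4 of a literal '0' (captured); then one or more of a literal 'y'; then 3 to 6 of a character in [d-i], then a word character (captured); then one or more of any character (lazy) (captured).
Lazy quantifiers expand one character at a time until the remainder of the pattern can match.
Walking the string: at [1:12] match '0000yyfehG@', groups = ('0000', 'fehG', '@'); at [18:30] match '0000yhdhgio@', groups = ('0000', 'hdhgio', '@').
Multiple groups make `findall` return tuples — one 3-tuple for each match.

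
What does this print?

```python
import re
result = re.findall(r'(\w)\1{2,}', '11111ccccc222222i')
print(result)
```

['1', 'c', '2']

`\1` has to match the exact text group 1 already captured.
With a single group, `findall` returns only what that group captured — 3 items.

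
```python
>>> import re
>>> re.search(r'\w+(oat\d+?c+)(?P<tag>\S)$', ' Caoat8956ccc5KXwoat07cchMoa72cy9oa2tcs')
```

None

Here nothing in the string fits, so the call returns None.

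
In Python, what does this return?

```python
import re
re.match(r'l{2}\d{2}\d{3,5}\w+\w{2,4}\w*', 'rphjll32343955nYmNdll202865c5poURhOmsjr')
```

`re.match` only tries the pattern at the start of the string.
Here position 0 doesn't satisfy it, so the call returns None.

None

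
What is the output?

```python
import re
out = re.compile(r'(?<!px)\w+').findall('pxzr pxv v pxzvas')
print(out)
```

['pxzr', 'pxv', 'v', 'pxzvas']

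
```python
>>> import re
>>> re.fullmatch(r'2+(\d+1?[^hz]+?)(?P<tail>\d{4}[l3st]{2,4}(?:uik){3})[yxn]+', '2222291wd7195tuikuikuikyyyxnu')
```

None

`re.fullmatch` requires the pattern to consume the entire string.
Here there's no way to consume every character, so the call returns None.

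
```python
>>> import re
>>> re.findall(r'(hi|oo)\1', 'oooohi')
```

['oo']

A backreference is literal: `\1` must see the identical characters the first group matched.
Matches: at [0:4] match 'oooo', group 1 = 'oo'.
`findall` collects group 1 from the one match (1 total).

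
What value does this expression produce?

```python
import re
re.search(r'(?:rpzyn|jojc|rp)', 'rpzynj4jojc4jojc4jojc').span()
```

(0, 5)

`|` is ordered: at each position the engine commits to the first alternative that works.
Unlike `match`, `search` isn't anchored — it looks for the pattern anywhere in the string.
The match spans [0:5] → 'rpzyn'.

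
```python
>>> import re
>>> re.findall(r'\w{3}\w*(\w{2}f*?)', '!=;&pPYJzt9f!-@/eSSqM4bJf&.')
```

['9f', 'Jf']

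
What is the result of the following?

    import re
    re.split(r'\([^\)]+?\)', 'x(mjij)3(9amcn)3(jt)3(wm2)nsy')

Matches to split on: at [1:7] → '(mjij)'; at [8:15] → '(9amcn)'; at [16:20] → '(jt)'; at [21:26] → '(wm2)'.
Each match becomes a cut point; 5 segments remain.

['x', '3', '3', '3', 'nsy']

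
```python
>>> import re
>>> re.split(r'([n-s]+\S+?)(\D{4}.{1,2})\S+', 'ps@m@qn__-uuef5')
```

A `+?`/`*?`/`{m,n}?` starts at its minimum and grows only as far as needed for what follows to match.
The group in the pattern means `split` returns the separators' captures alongside the pieces.

['', 'ps@', 'm@qn__', '']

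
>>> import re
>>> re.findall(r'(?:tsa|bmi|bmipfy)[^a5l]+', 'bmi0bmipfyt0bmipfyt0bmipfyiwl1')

['bmi0bmipfyt0bmipfyt0bmipfyiw']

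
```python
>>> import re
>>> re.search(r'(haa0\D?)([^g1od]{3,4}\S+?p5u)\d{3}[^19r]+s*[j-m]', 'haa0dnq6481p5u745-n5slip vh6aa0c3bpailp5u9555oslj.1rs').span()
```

This matches the literal 'ha', then the literal 'a0', then optionally a non-digit (captured); then 3 to 4 of any character except [g1od], then one or more of a non-whitespace character (lazy), then the literal 'p5u' (captured); then exactly 3 of a digit; then one or more of any character except [19r]; then zero or more of a literal 's', then a character in [j-m].
The match spans [0:38] → 'haa0dnq6481p5u745-n5slip vh6aa0c3bpail'.

(0, 38)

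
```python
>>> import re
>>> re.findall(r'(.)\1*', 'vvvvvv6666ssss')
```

['v', '6', 's']

A backreference is literal: `\1` must see the identical characters the first group matched.
Matches: at [0:6] match 'vvvvvv', group 1 = 'v'; at [6:10] match '6666', group 1 = '6'; at [10:14] match 'ssss', group 1 = 's'.
With a single group, `findall` returns only what that group captured — 3 items.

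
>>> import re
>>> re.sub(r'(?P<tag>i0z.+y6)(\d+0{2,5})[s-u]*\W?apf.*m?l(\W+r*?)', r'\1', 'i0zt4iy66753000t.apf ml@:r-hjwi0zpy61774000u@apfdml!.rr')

'i0zt4iy66753000t.apf ml@:r-hjwi0zpy6rr'

Pattern: the literal 'i0z', then one or more of any character, then the literal 'y6' (captured as 'tag'); then one or more of a digit, then 2 to 5 of a literal '0' (captured); then zero or more of a character in [s-u], then optionally a non-word character, then the literal 'apf'; then zero or more of any character, then optionally the literal 'm', then the literal 'l'; then one or more of a non-word character, then zero or more of a literal 'r' (lazy) (captured).
Matches: at [0:53] → 'i0zt4iy66753000t.apf ml@:r-hjwi0zpy61774000u@apfdml!.'.
Each match is replaced using the text its own group 1 captured.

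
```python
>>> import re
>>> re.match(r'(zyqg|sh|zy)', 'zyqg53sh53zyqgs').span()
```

(0, 4)

The regex engine tests alternatives in the order written; an earlier branch that matches wins even if a later one would match more.
`match` is anchored at position 0; if the pattern doesn't fit there, it returns None.
The match spans [0:4] → 'zyqg'.
Captured: group 1 = 'zyqg'.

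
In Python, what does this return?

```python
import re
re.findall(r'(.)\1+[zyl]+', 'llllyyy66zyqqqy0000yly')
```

['l', '6', 'q', '0']

`\1` has to match the exact text group 1 already captured.
Scanning left to right: at [0:7] match 'llllyyy', group 1 = 'l'; at [7:11] match '66zy', group 1 = '6'; at [11:15] match 'qqqy', group 1 = 'q'; at [15:22] match '0000yly', group 1 = '0'.
One capturing group, so `findall` returns just the captured substring from each match — 4 in all.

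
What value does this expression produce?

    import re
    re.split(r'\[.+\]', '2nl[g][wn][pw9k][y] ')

['2nl', ' ']

Matches to split on: at [3:19] → '[g][wn][pw9k][y]'.
Each match becomes a cut point; 2 segments remain.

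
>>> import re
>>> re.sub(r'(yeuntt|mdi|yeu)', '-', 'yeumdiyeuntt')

Alternation isn't longest-match — the leftmost alternative that fits at this position is chosen.
Matches: at [0:3] → 'yeu'; at [3:6] → 'mdi'; at [6:12] → 'yeuntt'.
`sub` substitutes '-' at each match site.

'---'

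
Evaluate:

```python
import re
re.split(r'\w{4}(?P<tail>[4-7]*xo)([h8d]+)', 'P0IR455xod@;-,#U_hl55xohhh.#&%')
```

['', '455xo', 'd', '@;-,#', '55xo', 'hhh', '.#&%']

The pattern matches exactly 4 of a word character; then zero or more of a character in [4-7], then the literal 'xo' (captured as 'tail'); then one or more of one of [h8d] (captured).
The group in the pattern means `split` returns the separators' captures alongside the pieces.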